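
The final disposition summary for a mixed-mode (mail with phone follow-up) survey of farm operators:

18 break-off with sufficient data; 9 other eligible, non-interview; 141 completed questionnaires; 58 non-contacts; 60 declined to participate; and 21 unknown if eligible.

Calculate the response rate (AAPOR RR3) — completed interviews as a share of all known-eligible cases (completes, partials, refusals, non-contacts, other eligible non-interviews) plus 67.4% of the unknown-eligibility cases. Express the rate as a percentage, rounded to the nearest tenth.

Num: 141
Eligible (known): 141 + 18 + 60 + 58 + 9 = 286
Eligible share of unknowns: 0.6740 × 21 = 14.15
Denom: 286 + 14.15 = 300.15
RR3 = 141 / 300.15 = 0.4698

47.0%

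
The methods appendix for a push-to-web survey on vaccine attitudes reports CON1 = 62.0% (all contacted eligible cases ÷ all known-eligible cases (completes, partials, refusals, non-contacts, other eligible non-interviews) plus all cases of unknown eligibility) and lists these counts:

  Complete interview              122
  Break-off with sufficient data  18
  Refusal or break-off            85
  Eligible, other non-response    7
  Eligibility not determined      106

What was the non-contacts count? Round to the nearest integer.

Top = 122 + 18 + 85 + 7 = 232
CON1 = 232 / D = 0.620
D = 232 / 0.620 = 374.2
Other denominator terms total 338
non-contacts = 374.2 − 338 ≈ 36

36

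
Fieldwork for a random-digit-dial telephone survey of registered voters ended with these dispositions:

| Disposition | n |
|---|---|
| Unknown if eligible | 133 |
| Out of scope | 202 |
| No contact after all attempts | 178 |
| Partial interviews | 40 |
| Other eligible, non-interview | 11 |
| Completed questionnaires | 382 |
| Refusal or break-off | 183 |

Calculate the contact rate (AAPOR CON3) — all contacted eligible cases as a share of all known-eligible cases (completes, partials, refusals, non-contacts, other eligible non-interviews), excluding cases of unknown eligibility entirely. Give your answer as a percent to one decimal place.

Top = 382 + 40 + 183 + 11 = 616
Denom = 382 + 40 + 183 + 178 + 11 = 794
CON3 = 616 / 794 = 0.7758

77.6%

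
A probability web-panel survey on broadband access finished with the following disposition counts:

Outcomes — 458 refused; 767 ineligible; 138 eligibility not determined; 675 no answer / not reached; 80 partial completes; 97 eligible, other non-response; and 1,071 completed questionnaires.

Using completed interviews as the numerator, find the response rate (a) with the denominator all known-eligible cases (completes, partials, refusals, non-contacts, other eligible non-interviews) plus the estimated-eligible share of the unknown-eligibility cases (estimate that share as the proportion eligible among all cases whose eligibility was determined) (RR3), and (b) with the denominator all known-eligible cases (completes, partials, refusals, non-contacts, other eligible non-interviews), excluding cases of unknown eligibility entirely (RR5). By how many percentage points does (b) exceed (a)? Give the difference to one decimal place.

Top: 1071
Eligible (known): 1071 + 80 + 458 + 675 + 97 = 2381
e = 2381 / (2381 + 767) = 2381 / 3148 = 0.7564
Estimated eligible among unknowns: 0.7564 × 138 = 104.38
Denom: 2381 + 104.38 = 2485.38
RR3 = 1071 / 2485.38 = 0.4309
Denom: 1071 + 80 + 458 + 675 + 97 = 2381
RR5 = 1071 / 2381 = 0.4498
Difference = 44.98 − 43.09 = 1.89 percentage points

1.9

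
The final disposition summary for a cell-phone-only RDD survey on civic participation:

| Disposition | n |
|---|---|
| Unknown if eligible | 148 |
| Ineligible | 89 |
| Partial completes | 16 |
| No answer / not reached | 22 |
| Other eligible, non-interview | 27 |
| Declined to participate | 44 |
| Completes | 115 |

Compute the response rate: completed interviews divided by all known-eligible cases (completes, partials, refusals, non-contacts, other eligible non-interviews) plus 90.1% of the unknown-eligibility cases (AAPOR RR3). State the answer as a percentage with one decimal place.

32.2%

Numerator: 115
Known eligible: 115 + 16 + 44 + 22 + 27 = 224
e × U: 0.9010 × 148 = 133.35
Denominator: 224 + 133.35 = 357.35
RR3 = 115 / 357.35 = 0.3218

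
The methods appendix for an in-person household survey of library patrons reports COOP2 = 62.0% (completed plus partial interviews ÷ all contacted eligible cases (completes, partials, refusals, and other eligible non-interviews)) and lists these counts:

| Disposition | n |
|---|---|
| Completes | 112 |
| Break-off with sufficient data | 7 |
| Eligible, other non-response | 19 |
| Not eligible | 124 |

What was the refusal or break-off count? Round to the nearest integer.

Top → 112 + 7 = 119
COOP2 = 119 / D = 0.620
D = 119 / 0.620 = 191.9
Other denominator terms total 138
refusal or break-off = 191.9 − 138 ≈ 54

54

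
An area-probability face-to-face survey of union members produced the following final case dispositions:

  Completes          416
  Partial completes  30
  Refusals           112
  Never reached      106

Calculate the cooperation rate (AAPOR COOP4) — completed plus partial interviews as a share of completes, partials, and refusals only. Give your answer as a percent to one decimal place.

79.9%

Numerator = 416 + 30 = 446
Denom = 416 + 30 + 112 = 558
COOP4 = 446 / 558 = 0.7993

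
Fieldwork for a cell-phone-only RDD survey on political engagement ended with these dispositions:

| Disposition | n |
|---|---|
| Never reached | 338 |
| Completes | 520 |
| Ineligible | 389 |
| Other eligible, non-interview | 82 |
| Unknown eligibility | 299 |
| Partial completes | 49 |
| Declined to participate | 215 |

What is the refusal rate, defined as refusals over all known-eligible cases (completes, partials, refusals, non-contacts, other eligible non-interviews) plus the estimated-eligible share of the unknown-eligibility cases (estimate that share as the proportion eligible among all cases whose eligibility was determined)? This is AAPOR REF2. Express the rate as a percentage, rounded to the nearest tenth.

Num → 215
Known eligible → 520 + 49 + 215 + 338 + 82 = 1204
e = 1204 / (1204 + 389) = 1204 / 1593 = 0.7558
Eligible share of unknowns → 0.7558 × 299 = 225.98
Denominator → 1204 + 225.98 = 1429.98
REF2 = 215 / 1429.98 = 0.1504

15.0%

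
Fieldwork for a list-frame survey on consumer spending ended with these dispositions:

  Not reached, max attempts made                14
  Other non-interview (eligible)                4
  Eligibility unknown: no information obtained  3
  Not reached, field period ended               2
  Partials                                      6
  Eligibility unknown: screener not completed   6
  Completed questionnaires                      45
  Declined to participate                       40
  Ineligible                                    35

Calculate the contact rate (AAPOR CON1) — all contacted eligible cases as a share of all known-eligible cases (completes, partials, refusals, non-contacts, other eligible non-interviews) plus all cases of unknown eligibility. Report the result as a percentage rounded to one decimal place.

No contact after all attempts = 2 + 14 = 16
Undetermined eligibility = 6 + 3 = 9
Num: 45 + 6 + 40 + 4 = 95
Denom: 45 + 6 + 40 + 16 + 4 + 9 = 120
CON1 = 95 / 120 = 0.7917

79.2%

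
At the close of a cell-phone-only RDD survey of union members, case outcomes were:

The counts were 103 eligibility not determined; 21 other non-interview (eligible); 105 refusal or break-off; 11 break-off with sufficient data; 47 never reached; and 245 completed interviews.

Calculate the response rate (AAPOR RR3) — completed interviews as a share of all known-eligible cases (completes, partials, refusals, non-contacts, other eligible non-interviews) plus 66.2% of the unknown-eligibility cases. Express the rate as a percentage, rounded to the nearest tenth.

Numerator → 245
Known eligible → 245 + 11 + 105 + 47 + 21 = 429
e × U → 0.6620 × 103 = 68.19
Base → 429 + 68.19 = 497.19
RR3 = 245 / 497.19 = 0.4928

49.3%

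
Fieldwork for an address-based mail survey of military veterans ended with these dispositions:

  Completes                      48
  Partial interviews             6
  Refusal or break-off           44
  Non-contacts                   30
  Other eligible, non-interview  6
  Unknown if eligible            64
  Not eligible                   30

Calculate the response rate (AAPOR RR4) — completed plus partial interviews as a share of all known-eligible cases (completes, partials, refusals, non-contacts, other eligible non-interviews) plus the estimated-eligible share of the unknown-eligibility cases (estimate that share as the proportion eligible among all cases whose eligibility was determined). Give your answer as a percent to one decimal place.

Num = 48 + 6 = 54
Determined eligible = 48 + 6 + 44 + 30 + 6 = 134
e = 134 / (134 + 30) = 134 / 164 = 0.8171
Estimated eligible among unknowns = 0.8171 × 64 = 52.29
Denominator = 134 + 52.29 = 186.29
RR4 = 54 / 186.29 = 0.2899

29.0%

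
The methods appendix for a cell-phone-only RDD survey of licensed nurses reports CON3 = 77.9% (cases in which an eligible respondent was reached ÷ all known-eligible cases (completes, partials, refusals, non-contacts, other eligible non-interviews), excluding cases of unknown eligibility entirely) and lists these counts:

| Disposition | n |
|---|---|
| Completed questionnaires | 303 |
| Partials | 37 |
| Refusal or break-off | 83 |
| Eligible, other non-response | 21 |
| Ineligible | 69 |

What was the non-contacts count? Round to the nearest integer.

126

Top = 303 + 37 + 83 + 21 = 444
CON3 = 444 / D = 0.779
D = 444 / 0.779 = 570.0
Rest of base = 444
non-contacts = 570.0 − 444 ≈ 126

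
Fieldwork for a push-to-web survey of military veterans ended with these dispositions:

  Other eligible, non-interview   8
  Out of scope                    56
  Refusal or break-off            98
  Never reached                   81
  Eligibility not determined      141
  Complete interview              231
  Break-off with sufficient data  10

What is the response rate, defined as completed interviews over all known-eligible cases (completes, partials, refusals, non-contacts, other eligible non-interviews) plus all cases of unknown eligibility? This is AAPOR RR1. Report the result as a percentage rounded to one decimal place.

40.6%

Num: 231
Base: 231 + 10 + 98 + 81 + 8 + 141 = 569
RR1 = 231 / 569 = 0.4060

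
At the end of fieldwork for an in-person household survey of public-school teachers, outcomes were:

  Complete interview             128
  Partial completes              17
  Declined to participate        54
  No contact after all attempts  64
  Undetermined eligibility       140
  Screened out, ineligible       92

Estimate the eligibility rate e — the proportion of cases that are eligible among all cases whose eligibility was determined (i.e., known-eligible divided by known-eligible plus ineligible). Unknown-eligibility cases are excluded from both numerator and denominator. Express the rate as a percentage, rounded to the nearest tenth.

Eligible (known) → 128 + 17 + 54 + 64 = 263
e = 263 / (263 + 92) = 263 / 355 = 0.7408

74.1%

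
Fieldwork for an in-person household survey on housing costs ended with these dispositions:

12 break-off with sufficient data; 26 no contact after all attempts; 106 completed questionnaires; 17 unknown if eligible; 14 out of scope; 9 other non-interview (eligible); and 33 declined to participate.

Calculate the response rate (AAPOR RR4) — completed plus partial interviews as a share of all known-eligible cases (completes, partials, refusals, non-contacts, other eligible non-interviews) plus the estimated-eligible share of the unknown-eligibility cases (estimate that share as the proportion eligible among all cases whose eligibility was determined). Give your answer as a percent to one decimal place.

Num: 106 + 12 = 118
Known eligible: 106 + 12 + 33 + 26 + 9 = 186
e = 186 / (186 + 14) = 186 / 200 = 0.9300
Estimated eligible among unknowns: 0.9300 × 17 = 15.81
Denominator: 186 + 15.81 = 201.81
RR4 = 118 / 201.81 = 0.5847

58.5%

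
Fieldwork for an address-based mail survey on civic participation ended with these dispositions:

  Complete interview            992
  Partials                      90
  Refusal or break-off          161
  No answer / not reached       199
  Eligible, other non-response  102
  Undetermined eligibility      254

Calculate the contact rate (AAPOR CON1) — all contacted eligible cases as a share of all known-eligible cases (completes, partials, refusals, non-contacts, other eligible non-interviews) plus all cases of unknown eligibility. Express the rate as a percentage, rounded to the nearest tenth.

Numerator = 992 + 90 + 161 + 102 = 1345
Denom = 992 + 90 + 161 + 199 + 102 + 254 = 1798
CON1 = 1345 / 1798 = 0.7481

74.8%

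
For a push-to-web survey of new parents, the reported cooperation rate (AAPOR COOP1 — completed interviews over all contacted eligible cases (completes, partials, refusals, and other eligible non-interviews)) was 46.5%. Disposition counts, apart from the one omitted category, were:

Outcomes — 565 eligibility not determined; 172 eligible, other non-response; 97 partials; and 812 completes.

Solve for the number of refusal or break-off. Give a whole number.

665

COOP1 = 812 / D = 0.465
D = 812 / 0.465 = 1746.2
Remaining denominator categories sum to 1081
refusal or break-off = 1746.2 − 1081 ≈ 665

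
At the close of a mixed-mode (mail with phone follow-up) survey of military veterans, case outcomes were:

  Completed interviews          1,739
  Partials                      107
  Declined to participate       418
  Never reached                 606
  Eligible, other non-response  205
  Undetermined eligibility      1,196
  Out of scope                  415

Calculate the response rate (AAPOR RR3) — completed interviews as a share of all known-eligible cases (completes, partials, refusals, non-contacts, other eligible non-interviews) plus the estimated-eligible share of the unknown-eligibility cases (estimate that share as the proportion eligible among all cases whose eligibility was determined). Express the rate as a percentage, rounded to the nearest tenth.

Numerator: 1739
Known eligible: 1739 + 107 + 418 + 606 + 205 = 3075
e = 3075 / (3075 + 415) = 3075 / 3490 = 0.8811
e × U: 0.8811 × 1196 = 1053.80
Denom: 3075 + 1053.80 = 4128.80
RR3 = 1739 / 4128.80 = 0.4212

42.1%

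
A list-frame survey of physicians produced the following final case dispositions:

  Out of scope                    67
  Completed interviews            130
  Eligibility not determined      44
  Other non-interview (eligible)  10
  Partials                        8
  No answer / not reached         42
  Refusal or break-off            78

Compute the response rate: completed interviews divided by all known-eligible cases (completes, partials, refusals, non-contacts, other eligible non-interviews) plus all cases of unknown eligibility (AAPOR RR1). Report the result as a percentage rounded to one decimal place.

41.7%

Numerator = 130
Denom = 130 + 8 + 78 + 42 + 10 + 44 = 312
RR1 = 130 / 312 = 0.4167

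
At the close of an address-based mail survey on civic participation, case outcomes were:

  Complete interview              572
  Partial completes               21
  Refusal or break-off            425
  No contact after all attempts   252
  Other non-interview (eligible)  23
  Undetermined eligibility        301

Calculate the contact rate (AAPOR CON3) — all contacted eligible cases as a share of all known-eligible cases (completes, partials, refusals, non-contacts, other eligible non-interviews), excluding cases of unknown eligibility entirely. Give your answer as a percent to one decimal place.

80.5%

Numerator: 572 + 21 + 425 + 23 = 1041
Denominator: 572 + 21 + 425 + 252 + 23 = 1293
CON3 = 1041 / 1293 = 0.8051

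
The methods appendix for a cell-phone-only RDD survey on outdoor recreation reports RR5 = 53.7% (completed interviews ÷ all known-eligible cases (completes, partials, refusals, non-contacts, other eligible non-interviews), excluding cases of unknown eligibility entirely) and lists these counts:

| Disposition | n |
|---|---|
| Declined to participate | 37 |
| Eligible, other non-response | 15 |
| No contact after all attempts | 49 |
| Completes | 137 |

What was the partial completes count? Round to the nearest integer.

RR5 = 137 / D = 0.537
D = 137 / 0.537 = 255.1
Rest of base = 238
partial completes = 255.1 − 238 ≈ 17

17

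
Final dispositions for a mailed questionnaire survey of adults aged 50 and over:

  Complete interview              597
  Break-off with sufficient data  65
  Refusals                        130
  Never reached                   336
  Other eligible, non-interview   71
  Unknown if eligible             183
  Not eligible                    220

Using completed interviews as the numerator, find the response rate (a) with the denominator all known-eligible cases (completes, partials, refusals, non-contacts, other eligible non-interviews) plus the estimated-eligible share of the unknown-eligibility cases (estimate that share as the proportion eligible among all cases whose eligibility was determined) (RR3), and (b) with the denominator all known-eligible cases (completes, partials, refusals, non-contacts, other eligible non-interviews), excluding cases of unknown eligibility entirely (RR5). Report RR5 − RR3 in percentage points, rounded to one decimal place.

Top = 597
Eligible (known) = 597 + 65 + 130 + 336 + 71 = 1199
e = 1199 / (1199 + 220) = 1199 / 1419 = 0.8450
Eligible share of unknowns = 0.8450 × 183 = 154.63
Denominator = 1199 + 154.63 = 1353.63
RR3 = 597 / 1353.63 = 0.4410
Denominator = 597 + 65 + 130 + 336 + 71 = 1199
RR5 = 597 / 1199 = 0.4979
Difference = 49.79 − 44.10 = 5.69 percentage points

5.7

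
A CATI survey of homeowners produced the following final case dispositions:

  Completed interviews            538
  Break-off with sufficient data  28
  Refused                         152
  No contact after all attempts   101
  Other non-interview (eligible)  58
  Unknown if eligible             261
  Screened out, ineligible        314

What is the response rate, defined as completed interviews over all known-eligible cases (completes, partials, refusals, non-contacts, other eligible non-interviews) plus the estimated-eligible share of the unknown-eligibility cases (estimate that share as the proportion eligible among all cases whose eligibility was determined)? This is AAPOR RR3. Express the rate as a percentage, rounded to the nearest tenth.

Num: 538
Known eligible: 538 + 28 + 152 + 101 + 58 = 877
e = 877 / (877 + 314) = 877 / 1191 = 0.7364
e × U: 0.7364 × 261 = 192.20
Denom: 877 + 192.20 = 1069.20
RR3 = 538 / 1069.20 = 0.5032

50.3%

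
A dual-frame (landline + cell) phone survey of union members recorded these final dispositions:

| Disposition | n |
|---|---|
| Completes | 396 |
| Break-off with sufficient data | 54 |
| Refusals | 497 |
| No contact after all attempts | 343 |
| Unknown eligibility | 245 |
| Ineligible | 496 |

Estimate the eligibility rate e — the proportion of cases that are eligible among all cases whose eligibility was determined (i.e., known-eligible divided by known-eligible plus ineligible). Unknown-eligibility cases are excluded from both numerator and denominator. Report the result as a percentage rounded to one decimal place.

72.2%

Eligible (known) → 396 + 54 + 497 + 343 = 1290
e = 1290 / (1290 + 496) = 1290 / 1786 = 0.7223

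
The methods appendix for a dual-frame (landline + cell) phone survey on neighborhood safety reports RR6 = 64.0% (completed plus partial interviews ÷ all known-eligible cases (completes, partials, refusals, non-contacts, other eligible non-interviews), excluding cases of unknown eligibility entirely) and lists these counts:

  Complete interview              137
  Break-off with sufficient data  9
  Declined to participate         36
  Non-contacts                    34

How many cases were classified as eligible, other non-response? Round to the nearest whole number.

12

Numerator: 137 + 9 = 146
RR6 = 146 / D = 0.640
D = 146 / 0.640 = 228.1
Rest of base = 216
eligible, other non-response = 228.1 − 216 ≈ 12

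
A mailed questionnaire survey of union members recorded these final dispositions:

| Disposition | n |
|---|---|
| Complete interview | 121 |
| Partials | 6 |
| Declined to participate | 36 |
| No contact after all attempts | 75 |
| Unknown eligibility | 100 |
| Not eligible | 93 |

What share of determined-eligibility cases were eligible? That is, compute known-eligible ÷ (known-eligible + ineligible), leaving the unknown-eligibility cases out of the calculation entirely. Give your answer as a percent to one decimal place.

Eligible (known): 121 + 6 + 36 + 75 = 238
e = 238 / (238 + 93) = 238 / 331 = 0.7190

71.9%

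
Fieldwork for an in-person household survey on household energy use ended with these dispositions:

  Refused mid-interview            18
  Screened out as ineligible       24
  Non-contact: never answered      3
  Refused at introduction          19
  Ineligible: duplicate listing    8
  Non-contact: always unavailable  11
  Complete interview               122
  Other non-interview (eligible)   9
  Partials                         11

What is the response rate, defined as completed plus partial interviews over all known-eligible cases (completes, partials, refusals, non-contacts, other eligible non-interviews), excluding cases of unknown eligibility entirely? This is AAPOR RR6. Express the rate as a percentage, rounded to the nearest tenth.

68.9%

Refusal or break-off = 19 + 18 = 37
No answer / not reached = 3 + 11 = 14
Out of scope = 24 + 8 = 32
Numerator → 122 + 11 = 133
Denominator → 122 + 11 + 37 + 14 + 9 = 193
RR6 = 133 / 193 = 0.6891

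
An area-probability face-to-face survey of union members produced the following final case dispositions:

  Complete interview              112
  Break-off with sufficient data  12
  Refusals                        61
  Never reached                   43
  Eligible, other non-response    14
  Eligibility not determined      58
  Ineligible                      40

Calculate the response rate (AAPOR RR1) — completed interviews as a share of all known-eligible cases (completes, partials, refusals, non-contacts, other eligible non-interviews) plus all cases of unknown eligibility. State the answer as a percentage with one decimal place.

Num = 112
Base = 112 + 12 + 61 + 43 + 14 + 58 = 300
RR1 = 112 / 300 = 0.3733

37.3%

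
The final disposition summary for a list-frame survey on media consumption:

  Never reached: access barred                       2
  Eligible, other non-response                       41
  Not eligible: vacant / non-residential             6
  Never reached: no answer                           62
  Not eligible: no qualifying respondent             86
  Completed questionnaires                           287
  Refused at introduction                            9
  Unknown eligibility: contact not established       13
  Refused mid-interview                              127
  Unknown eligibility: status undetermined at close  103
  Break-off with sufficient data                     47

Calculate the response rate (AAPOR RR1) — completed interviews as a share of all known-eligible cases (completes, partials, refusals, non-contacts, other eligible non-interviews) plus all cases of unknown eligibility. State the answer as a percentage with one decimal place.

Declined to participate = 9 + 127 = 136
Non-contacts = 62 + 2 = 64
Unknown if eligible = 13 + 103 = 116
Ineligible = 86 + 6 = 92
Numerator → 287
Denominator → 287 + 47 + 136 + 64 + 41 + 116 = 691
RR1 = 287 / 691 = 0.4153

41.5%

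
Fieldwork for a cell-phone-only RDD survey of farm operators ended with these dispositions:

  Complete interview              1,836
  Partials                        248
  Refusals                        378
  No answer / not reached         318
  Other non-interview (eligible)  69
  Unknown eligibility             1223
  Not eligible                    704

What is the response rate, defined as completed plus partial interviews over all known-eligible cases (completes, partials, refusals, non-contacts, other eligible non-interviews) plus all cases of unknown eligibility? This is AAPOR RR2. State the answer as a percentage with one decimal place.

Top = 1836 + 248 = 2084
Denom = 1836 + 248 + 378 + 318 + 69 + 1223 = 4072
RR2 = 2084 / 4072 = 0.5118

51.2%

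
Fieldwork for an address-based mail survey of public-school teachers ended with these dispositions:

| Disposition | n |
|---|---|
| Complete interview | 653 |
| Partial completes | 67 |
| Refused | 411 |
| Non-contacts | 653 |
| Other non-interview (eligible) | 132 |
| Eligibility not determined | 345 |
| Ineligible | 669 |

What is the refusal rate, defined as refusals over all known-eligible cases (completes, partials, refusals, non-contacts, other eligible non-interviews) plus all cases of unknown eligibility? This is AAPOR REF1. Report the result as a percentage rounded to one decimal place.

18.2%

Numerator: 411
Base: 653 + 67 + 411 + 653 + 132 + 345 = 2261
REF1 = 411 / 2261 = 0.1818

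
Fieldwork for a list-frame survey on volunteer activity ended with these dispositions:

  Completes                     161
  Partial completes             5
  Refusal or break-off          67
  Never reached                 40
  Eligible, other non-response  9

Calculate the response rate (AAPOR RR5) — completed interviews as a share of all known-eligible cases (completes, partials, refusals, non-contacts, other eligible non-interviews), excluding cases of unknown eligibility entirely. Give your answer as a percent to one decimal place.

Top → 161
Denom → 161 + 5 + 67 + 40 + 9 = 282
RR5 = 161 / 282 = 0.5709

57.1%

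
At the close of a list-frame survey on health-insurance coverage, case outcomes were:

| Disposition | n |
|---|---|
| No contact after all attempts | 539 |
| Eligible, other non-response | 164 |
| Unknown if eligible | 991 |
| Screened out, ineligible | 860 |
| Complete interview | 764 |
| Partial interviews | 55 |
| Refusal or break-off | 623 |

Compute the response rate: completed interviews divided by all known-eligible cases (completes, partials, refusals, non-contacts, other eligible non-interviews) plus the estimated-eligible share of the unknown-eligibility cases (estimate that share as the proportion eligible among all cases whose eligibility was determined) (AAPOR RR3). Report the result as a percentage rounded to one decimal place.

Top → 764
Eligible (known) → 764 + 55 + 623 + 539 + 164 = 2145
e = 2145 / (2145 + 860) = 2145 / 3005 = 0.7138
Eligible share of unknowns → 0.7138 × 991 = 707.38
Denom → 2145 + 707.38 = 2852.38
RR3 = 764 / 2852.38 = 0.2678

26.8%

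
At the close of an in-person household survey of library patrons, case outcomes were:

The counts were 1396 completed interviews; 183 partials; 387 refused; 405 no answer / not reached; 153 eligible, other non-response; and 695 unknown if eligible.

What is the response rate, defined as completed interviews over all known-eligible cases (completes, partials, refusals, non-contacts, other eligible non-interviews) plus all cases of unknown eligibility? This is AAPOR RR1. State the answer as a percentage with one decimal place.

Num = 1396
Denominator = 1396 + 183 + 387 + 405 + 153 + 695 = 3219
RR1 = 1396 / 3219 = 0.4337

43.4%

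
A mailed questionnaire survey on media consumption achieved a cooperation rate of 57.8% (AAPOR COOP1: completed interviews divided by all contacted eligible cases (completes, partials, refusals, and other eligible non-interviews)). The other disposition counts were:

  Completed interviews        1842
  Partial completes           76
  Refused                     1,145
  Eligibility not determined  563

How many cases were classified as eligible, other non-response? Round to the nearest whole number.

COOP1 = 1842 / D = 0.578
D = 1842 / 0.578 = 3186.9
Other denominator terms total 3063
eligible, other non-response = 3186.9 − 3063 ≈ 124

124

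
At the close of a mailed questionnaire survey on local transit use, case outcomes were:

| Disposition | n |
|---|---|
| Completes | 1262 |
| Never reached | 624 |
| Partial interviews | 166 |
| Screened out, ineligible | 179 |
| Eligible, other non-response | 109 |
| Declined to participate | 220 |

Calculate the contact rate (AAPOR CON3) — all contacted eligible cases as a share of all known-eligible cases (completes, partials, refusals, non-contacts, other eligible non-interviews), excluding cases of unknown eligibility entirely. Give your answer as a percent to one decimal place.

Num → 1262 + 166 + 220 + 109 = 1757
Denominator → 1262 + 166 + 220 + 624 + 109 = 2381
CON3 = 1757 / 2381 = 0.7379

73.8%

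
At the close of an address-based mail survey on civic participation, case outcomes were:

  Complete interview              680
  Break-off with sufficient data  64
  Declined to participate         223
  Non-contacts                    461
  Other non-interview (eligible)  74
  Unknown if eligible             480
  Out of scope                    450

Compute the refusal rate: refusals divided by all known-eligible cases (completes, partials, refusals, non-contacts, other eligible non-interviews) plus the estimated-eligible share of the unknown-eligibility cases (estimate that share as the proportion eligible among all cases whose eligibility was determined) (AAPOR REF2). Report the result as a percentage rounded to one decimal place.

11.9%

Numerator: 223
Determined eligible: 680 + 64 + 223 + 461 + 74 = 1502
e = 1502 / (1502 + 450) = 1502 / 1952 = 0.7695
e × U: 0.7695 × 480 = 369.36
Base: 1502 + 369.36 = 1871.36
REF2 = 223 / 1871.36 = 0.1192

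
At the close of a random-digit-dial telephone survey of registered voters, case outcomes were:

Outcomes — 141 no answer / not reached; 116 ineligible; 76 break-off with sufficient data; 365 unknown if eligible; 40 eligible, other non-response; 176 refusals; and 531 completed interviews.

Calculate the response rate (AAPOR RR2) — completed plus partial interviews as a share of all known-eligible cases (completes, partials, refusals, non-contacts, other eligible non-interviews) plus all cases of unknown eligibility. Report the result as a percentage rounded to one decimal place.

Numerator = 531 + 76 = 607
Base = 531 + 76 + 176 + 141 + 40 + 365 = 1329
RR2 = 607 / 1329 = 0.4567

45.7%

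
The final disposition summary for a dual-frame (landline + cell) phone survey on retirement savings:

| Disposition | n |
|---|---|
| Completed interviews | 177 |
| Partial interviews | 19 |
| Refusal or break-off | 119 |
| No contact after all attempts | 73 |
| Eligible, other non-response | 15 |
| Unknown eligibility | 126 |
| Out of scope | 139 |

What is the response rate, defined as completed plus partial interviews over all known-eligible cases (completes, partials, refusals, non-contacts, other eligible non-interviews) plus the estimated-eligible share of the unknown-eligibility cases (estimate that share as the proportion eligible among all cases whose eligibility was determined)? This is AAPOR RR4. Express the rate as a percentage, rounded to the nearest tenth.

39.5%

Top → 177 + 19 = 196
Known eligible → 177 + 19 + 119 + 73 + 15 = 403
e = 403 / (403 + 139) = 403 / 542 = 0.7435
Estimated eligible among unknowns → 0.7435 × 126 = 93.68
Denom → 403 + 93.68 = 496.68
RR4 = 196 / 496.68 = 0.3946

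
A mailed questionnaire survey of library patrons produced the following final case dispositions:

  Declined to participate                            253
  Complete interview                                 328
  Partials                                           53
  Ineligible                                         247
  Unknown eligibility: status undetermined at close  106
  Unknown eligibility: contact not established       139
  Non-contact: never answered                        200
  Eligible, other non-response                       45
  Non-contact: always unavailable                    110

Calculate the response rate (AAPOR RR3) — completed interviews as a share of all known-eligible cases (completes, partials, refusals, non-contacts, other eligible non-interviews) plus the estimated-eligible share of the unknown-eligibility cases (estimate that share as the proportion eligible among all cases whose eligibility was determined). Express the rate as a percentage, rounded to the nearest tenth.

27.7%

No answer / not reached = 200 + 110 = 310
Eligibility not determined = 139 + 106 = 245
Top: 328
Determined eligible: 328 + 53 + 253 + 310 + 45 = 989
e = 989 / (989 + 247) = 989 / 1236 = 0.8002
e × U: 0.8002 × 245 = 196.05
Base: 989 + 196.05 = 1185.05
RR3 = 328 / 1185.05 = 0.2768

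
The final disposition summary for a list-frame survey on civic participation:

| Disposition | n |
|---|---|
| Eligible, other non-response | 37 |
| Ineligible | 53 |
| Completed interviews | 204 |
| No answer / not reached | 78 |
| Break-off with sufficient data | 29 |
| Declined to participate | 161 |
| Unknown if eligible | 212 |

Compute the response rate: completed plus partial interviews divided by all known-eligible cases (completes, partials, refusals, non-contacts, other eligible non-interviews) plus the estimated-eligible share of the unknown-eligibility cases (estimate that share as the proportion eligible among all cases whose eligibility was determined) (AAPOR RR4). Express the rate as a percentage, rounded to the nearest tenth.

33.2%

Numerator → 204 + 29 = 233
Eligible (known) → 204 + 29 + 161 + 78 + 37 = 509
e = 509 / (509 + 53) = 509 / 562 = 0.9057
Estimated eligible among unknowns → 0.9057 × 212 = 192.01
Base → 509 + 192.01 = 701.01
RR4 = 233 / 701.01 = 0.3324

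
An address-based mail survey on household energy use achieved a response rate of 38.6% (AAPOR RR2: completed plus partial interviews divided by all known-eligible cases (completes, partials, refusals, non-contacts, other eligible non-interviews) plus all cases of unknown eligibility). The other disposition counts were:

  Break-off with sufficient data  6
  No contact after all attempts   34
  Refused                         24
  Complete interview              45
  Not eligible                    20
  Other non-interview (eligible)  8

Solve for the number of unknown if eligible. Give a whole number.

Num = 45 + 6 = 51
RR2 = 51 / D = 0.386
D = 51 / 0.386 = 132.1
Remaining denominator categories sum to 117
unknown if eligible = 132.1 − 117 ≈ 15

15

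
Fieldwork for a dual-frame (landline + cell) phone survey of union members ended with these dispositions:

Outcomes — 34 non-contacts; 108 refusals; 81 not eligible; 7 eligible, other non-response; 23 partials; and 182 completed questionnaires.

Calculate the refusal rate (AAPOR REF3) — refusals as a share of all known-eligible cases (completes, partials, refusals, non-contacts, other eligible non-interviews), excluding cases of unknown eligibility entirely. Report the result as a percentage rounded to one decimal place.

Num: 108
Denom: 182 + 23 + 108 + 34 + 7 = 354
REF3 = 108 / 354 = 0.3051

30.5%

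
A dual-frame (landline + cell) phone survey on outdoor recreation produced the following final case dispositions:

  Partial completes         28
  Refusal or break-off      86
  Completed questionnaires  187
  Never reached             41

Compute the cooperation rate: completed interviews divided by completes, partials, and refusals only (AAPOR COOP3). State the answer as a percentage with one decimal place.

Numerator: 187
Denominator: 187 + 28 + 86 = 301
COOP3 = 187 / 301 = 0.6213

62.1%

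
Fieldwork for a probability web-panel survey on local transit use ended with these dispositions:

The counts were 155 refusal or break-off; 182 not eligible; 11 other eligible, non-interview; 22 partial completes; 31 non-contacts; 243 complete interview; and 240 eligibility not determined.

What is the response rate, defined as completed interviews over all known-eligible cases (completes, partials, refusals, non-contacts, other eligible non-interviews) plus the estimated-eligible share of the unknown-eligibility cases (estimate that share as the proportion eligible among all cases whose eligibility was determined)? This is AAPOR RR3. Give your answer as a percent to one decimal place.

38.3%

Num → 243
Eligible (known) → 243 + 22 + 155 + 31 + 11 = 462
e = 462 / (462 + 182) = 462 / 644 = 0.7174
e × U → 0.7174 × 240 = 172.18
Denominator → 462 + 172.18 = 634.18
RR3 = 243 / 634.18 = 0.3832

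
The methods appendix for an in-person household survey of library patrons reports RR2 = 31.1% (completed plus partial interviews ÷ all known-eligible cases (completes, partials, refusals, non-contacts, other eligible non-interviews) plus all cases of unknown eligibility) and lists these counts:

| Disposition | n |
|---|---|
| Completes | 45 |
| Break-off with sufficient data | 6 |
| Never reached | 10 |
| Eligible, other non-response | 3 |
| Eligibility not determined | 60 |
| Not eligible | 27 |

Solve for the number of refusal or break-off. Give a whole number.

40

Numerator: 45 + 6 = 51
RR2 = 51 / D = 0.311
D = 51 / 0.311 = 164.0
Rest of base = 124
refusal or break-off = 164.0 − 124 ≈ 40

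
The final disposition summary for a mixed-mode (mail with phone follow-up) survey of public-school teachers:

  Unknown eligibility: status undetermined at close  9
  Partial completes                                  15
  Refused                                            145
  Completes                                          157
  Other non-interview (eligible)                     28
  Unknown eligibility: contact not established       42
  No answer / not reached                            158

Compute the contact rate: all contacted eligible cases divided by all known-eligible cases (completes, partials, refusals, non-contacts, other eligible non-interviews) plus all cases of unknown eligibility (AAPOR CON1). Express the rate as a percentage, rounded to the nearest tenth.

62.3%

Eligibility not determined = 42 + 9 = 51
Num: 157 + 15 + 145 + 28 = 345
Denom: 157 + 15 + 145 + 158 + 28 + 51 = 554
CON1 = 345 / 554 = 0.6227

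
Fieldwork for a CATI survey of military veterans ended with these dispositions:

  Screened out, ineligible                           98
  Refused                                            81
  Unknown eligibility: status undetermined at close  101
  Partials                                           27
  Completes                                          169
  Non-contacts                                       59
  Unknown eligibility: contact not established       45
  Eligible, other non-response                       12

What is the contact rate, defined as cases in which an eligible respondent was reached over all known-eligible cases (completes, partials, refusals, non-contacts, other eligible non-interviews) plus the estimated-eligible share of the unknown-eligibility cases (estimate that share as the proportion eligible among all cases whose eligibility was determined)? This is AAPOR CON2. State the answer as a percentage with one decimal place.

Unknown eligibility = 45 + 101 = 146
Numerator = 169 + 27 + 81 + 12 = 289
Determined eligible = 169 + 27 + 81 + 59 + 12 = 348
e = 348 / (348 + 98) = 348 / 446 = 0.7803
Estimated eligible among unknowns = 0.7803 × 146 = 113.92
Denominator = 348 + 113.92 = 461.92
CON2 = 289 / 461.92 = 0.6256

62.6%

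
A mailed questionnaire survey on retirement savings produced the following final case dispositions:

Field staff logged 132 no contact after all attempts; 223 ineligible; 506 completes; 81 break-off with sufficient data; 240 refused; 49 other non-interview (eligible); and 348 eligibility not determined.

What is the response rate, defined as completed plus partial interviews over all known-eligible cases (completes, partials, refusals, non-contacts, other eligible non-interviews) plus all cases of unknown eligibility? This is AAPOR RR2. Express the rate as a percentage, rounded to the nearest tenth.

Numerator → 506 + 81 = 587
Denominator → 506 + 81 + 240 + 132 + 49 + 348 = 1356
RR2 = 587 / 1356 = 0.4329

43.3%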